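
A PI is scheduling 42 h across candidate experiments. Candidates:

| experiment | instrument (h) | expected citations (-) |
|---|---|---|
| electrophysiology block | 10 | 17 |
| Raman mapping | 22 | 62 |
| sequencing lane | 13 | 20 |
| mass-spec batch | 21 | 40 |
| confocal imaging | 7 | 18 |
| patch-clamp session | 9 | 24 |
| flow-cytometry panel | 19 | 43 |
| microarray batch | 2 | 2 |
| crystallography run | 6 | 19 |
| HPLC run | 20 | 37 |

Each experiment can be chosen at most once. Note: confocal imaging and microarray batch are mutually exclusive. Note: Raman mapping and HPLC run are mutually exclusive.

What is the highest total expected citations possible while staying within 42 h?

Taking Raman mapping + patch-clamp session + microarray batch + crystallography run: 39 h used, 107 in expected citations.
Runner-up Raman mapping + flow-cytometry panel tops out at 105.

107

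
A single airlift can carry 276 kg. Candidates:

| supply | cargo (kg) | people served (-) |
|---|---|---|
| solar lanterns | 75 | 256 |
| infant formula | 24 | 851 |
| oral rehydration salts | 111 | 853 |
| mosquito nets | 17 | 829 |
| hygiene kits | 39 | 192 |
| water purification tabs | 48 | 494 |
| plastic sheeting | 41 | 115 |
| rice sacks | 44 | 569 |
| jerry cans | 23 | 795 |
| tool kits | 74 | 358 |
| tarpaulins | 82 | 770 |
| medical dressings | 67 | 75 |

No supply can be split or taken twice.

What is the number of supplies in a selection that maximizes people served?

6

Best achievable people served is 4391.
One optimal bundle: infant formula + oral rehydration salts + mosquito nets + water purification tabs + rice sacks + jerry cans (267 kg).
Any selection reaching 4391 contains exactly 6 supplies.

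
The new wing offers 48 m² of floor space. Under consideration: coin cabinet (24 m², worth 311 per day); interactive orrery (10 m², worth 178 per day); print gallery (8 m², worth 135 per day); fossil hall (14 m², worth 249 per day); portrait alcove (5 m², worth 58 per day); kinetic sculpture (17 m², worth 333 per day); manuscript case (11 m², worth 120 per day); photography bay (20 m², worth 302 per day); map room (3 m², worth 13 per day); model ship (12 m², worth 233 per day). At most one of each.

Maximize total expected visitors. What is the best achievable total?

Interactive orrery + print gallery + kinetic sculpture + model ship uses 47 of the 48 m² and totals 879.
Next best is fossil hall + portrait alcove + kinetic sculpture + model ship at 873 (48 m²) — short by 6.

879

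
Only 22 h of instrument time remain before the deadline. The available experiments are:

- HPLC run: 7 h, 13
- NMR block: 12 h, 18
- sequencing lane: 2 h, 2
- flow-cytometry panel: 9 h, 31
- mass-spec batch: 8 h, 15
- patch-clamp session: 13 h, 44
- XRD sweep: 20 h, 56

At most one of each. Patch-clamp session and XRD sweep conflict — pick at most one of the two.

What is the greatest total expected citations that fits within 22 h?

The ratio ordering already packs tightly: flow-cytometry panel + patch-clamp session, 22 h, 75.
Nothing else feasible within 22 h beats 75.

75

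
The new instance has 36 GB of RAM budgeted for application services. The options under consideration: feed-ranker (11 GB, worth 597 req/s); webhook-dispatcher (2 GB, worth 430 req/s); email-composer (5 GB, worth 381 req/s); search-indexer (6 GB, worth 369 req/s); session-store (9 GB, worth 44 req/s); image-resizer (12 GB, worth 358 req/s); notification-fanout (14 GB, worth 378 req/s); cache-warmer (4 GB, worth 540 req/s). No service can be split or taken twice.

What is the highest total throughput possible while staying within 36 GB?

Taking the top-ratio services first gives feed-ranker + webhook-dispatcher + email-composer + search-indexer + cache-warmer for 2317 (28 GB).
Replace search-indexer with notification-fanout: the trade gains 9 net, giving 2326 at 36 GB.
The closest alternative, feed-ranker + webhook-dispatcher + email-composer + search-indexer + cache-warmer, reaches only 2317.

2326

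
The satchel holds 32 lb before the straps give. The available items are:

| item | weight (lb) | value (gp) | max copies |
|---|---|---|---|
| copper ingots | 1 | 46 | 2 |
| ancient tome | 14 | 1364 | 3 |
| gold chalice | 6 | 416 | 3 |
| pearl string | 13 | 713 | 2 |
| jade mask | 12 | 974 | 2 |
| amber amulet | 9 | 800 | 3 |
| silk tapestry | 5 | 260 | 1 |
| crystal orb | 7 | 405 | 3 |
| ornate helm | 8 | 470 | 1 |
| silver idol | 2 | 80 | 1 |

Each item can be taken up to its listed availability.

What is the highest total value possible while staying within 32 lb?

Greedy by ratio would take 2×copper ingots + 2×ancient tome + silver idol: 32 lb used, total 2900.
Replace 2×copper ingots and ancient tome and silver idol with 2×amber amulet: the trade gains 64 net, giving 2964 at 32 lb.

2964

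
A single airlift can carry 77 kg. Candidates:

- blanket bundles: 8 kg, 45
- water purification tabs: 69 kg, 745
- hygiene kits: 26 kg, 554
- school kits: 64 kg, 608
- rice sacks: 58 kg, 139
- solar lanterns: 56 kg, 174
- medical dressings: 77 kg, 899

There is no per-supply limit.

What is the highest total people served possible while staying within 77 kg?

Taking 3×blanket bundles + 2×hygiene kits: 76 kg used, 1243 in people served.
The spare 1 kg is too small for any remaining supply, and no exchange beats 1243.

1243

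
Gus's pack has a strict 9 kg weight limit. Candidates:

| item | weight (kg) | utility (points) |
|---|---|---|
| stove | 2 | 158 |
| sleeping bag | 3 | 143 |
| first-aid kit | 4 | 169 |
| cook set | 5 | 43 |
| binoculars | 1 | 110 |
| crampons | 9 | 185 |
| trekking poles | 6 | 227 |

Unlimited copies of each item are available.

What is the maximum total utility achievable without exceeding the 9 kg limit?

990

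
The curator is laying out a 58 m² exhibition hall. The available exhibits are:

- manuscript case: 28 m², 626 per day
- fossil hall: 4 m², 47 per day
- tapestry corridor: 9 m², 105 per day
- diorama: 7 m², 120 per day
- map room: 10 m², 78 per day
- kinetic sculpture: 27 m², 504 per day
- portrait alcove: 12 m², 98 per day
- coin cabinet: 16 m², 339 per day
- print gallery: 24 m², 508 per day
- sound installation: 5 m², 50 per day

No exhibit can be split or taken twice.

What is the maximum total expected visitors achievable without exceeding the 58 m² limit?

1184

Density check — manuscript case 22.36, coin cabinet 21.19, print gallery 21.17 are the best per m².
A density-first pass picks manuscript case + fossil hall + diorama + coin cabinet — 1132 at 55 m².
Using the slack differently, manuscript case + print gallery + sound installation comes to 1184 at 57 m².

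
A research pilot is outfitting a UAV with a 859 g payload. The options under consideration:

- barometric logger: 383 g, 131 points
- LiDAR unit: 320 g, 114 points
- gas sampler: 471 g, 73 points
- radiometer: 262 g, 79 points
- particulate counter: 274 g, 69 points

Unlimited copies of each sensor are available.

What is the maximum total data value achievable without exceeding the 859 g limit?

The ratio heuristic lands on 2×LiDAR unit (228) but leaves 219 g idle.
The 320 g tied up in LiDAR unit is better spent on 2×radiometer — total rises to 272 (844 g).
Every other selection either busts 859 g or fails to beat 272.

272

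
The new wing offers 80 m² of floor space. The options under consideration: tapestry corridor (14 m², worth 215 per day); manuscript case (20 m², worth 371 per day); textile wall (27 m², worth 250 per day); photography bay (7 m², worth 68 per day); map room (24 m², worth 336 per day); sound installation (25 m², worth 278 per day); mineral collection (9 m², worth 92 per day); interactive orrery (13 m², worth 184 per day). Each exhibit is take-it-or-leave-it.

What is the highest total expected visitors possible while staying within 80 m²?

The ratio ordering already packs tightly: tapestry corridor + manuscript case + map room + mineral collection + interactive orrery, 80 m², 1198.
Runner-up tapestry corridor + manuscript case + photography bay + map room + interactive orrery tops out at 1174.

1198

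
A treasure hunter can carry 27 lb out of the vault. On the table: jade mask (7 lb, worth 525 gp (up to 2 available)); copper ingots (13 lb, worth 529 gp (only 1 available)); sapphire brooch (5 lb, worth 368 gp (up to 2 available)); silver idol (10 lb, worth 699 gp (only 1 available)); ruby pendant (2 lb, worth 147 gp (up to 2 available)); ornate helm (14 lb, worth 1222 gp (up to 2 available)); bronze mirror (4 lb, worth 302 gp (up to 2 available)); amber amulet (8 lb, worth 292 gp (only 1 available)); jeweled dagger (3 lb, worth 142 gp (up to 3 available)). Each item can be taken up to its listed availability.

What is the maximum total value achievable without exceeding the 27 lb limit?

2196

Ranking by ratio (value/lb): ornate helm 87.29, bronze mirror 75.50, jade mask 75.00.
Taking the top-ratio items first gives sapphire brooch + ornate helm + 2×bronze mirror for 2194 (27 lb).
Dropping sapphire brooch and bronze mirror frees 9 lb; slotting in jade mask + ruby pendant (9 lb) lifts the total to 2196 at 27 lb.
That's the maximum — no swap from here does better than 2196.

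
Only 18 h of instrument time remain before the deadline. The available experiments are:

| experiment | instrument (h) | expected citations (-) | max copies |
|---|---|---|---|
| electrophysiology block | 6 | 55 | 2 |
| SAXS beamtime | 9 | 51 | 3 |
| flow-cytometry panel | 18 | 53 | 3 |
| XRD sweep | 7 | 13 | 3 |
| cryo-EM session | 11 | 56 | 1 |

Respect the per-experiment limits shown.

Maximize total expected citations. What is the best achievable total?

111

Taking the top-ratio experiments first gives 2×electrophysiology block for 110 (12 h).
Dropping electrophysiology block frees 6 h; slotting in cryo-EM session (11 h) lifts the total to 111 at 17 h.
Nothing else within 18 h beats 111.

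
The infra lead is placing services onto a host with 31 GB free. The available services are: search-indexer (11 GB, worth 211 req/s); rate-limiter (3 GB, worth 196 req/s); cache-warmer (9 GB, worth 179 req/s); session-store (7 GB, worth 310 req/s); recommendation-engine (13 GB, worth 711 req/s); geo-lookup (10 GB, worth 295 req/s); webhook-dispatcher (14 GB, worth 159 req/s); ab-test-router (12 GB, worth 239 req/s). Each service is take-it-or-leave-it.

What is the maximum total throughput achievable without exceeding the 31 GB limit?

Taking the top-ratio services first gives rate-limiter + session-store + recommendation-engine for 1217 (23 GB).
The 3 GB tied up in rate-limiter is better spent on geo-lookup — total rises to 1316 (30 GB).
Next best is search-indexer + session-store + recommendation-engine at 1232 (31 GB) — short by 84.

1316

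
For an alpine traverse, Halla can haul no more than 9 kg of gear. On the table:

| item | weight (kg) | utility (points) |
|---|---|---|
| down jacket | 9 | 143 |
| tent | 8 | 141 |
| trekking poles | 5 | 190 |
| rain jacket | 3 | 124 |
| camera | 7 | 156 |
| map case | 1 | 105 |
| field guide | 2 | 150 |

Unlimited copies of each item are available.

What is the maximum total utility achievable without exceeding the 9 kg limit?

945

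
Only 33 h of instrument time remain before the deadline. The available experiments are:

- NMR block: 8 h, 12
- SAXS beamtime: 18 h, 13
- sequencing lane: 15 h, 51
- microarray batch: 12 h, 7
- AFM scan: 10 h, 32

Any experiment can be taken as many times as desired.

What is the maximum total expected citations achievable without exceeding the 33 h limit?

2×sequencing lane uses 30 of the 33 h and totals 102.
Nothing else within 33 h beats 102.

102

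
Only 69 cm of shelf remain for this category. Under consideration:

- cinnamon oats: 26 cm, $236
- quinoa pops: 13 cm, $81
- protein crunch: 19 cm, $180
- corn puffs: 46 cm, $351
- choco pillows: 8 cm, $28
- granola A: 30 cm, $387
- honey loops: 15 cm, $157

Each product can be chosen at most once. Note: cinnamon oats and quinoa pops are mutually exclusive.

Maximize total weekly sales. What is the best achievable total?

724

Density check — granola A 12.90, honey loops 10.47, protein crunch 9.47, cinnamon oats 9.08 are the best per cm.
Taking protein crunch + granola A + honey loops: 64 cm used, 724 in weekly sales.
The spare 5 cm is too small for any remaining product, and no feasible exchange beats 724.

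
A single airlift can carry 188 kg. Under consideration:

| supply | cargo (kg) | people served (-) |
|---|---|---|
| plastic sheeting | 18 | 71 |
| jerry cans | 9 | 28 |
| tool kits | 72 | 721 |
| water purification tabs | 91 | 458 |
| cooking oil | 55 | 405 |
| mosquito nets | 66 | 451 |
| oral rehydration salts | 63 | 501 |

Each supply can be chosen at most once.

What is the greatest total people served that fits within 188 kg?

Filling by ratio: plastic sheeting + jerry cans + tool kits + oral rehydration salts for 1321, with 26 kg left unused.
A better packing is cooking oil + mosquito nets + oral rehydration salts: 184 kg, total 1357.

1357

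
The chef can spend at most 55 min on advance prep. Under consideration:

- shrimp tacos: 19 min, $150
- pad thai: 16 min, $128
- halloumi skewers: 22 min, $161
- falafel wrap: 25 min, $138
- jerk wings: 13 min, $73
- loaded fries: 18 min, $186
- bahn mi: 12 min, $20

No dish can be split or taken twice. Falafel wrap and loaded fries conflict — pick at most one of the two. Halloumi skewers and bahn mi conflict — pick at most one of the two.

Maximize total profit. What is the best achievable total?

By profit per min: loaded fries 10.33, pad thai 8.00, shrimp tacos 7.89, halloumi skewers 7.32 lead.
The ratio ordering already packs tightly: shrimp tacos + pad thai + loaded fries, 53 min, 464.
An exhaustive check of the 128 subsets confirms 464.

464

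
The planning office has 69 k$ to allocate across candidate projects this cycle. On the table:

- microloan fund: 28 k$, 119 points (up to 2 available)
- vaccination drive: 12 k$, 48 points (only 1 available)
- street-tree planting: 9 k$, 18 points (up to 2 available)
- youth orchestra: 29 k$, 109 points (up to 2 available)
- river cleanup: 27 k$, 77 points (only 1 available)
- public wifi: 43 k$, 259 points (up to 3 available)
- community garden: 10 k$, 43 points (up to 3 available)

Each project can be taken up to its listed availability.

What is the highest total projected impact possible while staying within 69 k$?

350

By projected impact per k$: public wifi 6.02, community garden 4.30, microloan fund 4.25 lead.
A density-first pass picks public wifi + 2×community garden — 345 at 63 k$.
Dropping community garden frees 10 k$; slotting in vaccination drive (12 k$) lifts the total to 350 at 65 k$.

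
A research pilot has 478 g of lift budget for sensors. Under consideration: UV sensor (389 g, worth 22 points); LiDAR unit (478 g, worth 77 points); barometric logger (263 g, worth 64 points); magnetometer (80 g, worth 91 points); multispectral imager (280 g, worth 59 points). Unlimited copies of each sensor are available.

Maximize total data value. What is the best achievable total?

455

Taking 5×magnetometer: 400 g used, 455 in data value.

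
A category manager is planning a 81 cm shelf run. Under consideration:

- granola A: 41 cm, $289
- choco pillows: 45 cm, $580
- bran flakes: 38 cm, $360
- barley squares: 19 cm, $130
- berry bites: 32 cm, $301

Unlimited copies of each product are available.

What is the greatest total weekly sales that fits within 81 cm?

881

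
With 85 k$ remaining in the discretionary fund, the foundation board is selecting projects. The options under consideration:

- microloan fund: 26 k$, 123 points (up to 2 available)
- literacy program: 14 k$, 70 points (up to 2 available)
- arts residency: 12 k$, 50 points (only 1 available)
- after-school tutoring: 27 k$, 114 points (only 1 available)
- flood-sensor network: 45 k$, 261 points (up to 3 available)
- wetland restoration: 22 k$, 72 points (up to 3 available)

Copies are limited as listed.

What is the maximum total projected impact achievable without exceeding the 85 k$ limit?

Greedy by ratio would take 2×literacy program + arts residency + flood-sensor network: 85 k$ used, total 451.
The 26 k$ tied up in literacy program and arts residency is better spent on microloan fund — total rises to 454 (85 k$).

454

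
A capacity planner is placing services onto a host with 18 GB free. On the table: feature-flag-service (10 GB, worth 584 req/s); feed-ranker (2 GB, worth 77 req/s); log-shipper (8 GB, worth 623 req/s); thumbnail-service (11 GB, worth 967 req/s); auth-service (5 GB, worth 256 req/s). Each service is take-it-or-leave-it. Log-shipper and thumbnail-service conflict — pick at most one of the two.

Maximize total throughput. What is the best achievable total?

The ratio ordering already packs tightly: feed-ranker + thumbnail-service + auth-service, 18 GB, 1300.
Next best is thumbnail-service + auth-service at 1223 (16 GB) — short by 77.

1300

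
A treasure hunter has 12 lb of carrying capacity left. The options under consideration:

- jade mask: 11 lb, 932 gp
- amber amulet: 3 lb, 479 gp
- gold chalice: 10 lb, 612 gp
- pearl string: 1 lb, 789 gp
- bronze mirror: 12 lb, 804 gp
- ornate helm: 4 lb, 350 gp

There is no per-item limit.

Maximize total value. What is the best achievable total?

12×pearl string uses 12 of the 12 lb and totals 9468.
That's the maximum — no swap from here does better than 9468.

9468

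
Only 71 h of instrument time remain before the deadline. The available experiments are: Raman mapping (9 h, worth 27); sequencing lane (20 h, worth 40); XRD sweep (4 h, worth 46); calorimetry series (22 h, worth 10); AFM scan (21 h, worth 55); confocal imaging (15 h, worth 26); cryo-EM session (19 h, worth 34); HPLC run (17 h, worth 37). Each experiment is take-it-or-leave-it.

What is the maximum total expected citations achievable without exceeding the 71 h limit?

205

Ranking by ratio (expected citations/h): XRD sweep 11.50, Raman mapping 3.00, AFM scan 2.62.
The ratio ordering already packs tightly: Raman mapping + sequencing lane + XRD sweep + AFM scan + HPLC run, 71 h, 205.
Runner-up Raman mapping + XRD sweep + AFM scan + cryo-EM session + HPLC run tops out at 199.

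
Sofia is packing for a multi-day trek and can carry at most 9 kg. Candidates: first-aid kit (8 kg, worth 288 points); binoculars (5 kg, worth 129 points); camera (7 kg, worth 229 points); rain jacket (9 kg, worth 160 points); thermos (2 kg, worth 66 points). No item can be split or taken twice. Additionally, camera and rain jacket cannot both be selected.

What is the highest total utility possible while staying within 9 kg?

The ratio heuristic lands on first-aid kit (288) but leaves 1 kg idle.
Replace first-aid kit with camera + thermos: the trade gains 7 net, giving 295 at 9 kg.

295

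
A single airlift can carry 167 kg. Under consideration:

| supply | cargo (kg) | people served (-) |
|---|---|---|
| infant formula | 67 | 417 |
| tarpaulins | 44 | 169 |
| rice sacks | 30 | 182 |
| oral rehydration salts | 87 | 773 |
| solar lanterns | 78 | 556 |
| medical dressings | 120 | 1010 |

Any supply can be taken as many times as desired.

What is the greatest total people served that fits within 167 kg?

Taking oral rehydration salts + solar lanterns: 165 kg used, 1329 in people served.
That's the maximum — no swap from here does better than 1329.

1329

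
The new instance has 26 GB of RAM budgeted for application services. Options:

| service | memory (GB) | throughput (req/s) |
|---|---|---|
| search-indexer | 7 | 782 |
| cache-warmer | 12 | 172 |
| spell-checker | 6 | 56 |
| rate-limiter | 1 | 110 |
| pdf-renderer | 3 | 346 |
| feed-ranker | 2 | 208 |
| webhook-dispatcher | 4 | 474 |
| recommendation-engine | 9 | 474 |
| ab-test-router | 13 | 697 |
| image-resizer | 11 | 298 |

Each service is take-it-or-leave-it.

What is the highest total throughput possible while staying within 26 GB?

2394

Best packing: search-indexer + rate-limiter + pdf-renderer + feed-ranker + webhook-dispatcher + recommendation-engine — 26 GB, 2394 total.
The closest alternative, search-indexer + pdf-renderer + feed-ranker + webhook-dispatcher + recommendation-engine, reaches only 2284.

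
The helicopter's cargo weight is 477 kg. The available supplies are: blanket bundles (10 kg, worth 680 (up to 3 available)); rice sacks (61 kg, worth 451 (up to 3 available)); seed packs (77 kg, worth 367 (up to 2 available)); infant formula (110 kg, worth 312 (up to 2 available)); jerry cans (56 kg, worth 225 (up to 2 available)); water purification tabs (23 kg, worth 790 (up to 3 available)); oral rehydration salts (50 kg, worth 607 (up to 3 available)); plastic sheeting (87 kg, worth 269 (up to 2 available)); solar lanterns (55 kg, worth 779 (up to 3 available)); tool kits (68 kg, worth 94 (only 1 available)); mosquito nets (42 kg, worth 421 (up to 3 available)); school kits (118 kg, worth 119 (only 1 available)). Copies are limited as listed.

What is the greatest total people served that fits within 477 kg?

9019

Ranking by ratio (people served/kg): blanket bundles 68.00, water purification tabs 34.35, solar lanterns 14.16.
The ratio heuristic lands on 3×blanket bundles + 3×water purification tabs + 3×oral rehydration salts + 3×solar lanterns + mosquito nets (8989) but leaves 21 kg idle.
The 42 kg tied up in mosquito nets is better spent on rice sacks — total rises to 9019 (475 kg).
Every other selection either busts 477 kg or exceeds an availability limit or fails to beat 9019.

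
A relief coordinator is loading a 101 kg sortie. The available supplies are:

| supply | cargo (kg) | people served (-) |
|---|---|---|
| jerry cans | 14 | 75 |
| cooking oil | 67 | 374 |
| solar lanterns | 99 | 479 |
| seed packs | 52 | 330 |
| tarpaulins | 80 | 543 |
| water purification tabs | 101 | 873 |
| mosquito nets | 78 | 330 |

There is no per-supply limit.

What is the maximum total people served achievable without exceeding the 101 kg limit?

873

Density check — water purification tabs 8.64, tarpaulins 6.79, seed packs 6.35, cooking oil 5.58 are the best per kg.
The ratio ordering already packs tightly: water purification tabs, 101 kg, 873.
Nothing else within 101 kg beats 873.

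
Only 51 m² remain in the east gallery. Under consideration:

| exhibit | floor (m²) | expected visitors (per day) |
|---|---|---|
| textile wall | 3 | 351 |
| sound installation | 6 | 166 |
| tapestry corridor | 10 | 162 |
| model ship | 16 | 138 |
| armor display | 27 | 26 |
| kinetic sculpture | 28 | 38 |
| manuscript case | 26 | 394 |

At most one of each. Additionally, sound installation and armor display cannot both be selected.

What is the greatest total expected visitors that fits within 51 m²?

1073

The ratio ordering already packs tightly: textile wall + sound installation + tapestry corridor + manuscript case, 45 m², 1073.
The closest alternative, textile wall + sound installation + model ship + manuscript case, reaches only 1049.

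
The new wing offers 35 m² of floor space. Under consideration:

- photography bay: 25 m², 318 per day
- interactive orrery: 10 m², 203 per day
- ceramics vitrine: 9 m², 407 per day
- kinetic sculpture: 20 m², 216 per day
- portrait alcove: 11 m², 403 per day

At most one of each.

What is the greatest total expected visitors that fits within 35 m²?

1013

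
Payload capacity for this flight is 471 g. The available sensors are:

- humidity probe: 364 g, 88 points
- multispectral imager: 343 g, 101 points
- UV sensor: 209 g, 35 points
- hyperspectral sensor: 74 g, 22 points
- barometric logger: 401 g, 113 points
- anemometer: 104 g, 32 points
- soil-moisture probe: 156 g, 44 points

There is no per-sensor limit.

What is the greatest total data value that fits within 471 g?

140

Filling by ratio: 4×anemometer for 128, with 55 g left unused.
Dropping anemometer frees 104 g; slotting in 2×hyperspectral sensor (148 g) lifts the total to 140 at 460 g.
That's the maximum — no swap from here does better than 140.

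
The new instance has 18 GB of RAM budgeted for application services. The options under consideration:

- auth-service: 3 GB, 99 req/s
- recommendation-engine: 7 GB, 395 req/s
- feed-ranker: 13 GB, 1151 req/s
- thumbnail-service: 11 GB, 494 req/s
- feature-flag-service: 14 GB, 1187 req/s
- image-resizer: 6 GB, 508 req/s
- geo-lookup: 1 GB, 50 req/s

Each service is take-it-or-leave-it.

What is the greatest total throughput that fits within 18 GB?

Filling by ratio: auth-service + feed-ranker + geo-lookup for 1300, with 1 GB left unused.
Replace feed-ranker with feature-flag-service: the trade gains 36 net, giving 1336 at 18 GB.

1336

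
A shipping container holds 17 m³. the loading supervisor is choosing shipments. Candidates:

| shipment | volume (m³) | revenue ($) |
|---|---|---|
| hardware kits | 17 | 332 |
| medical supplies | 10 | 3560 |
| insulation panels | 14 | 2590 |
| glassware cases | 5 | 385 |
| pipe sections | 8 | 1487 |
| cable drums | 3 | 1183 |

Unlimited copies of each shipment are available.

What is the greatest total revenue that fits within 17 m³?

Greedy by ratio would take 5×cable drums: 15 m³ used, total 5915.
The 9 m³ tied up in 3×cable drums is better spent on medical supplies — total rises to 5926 (16 m³).

5926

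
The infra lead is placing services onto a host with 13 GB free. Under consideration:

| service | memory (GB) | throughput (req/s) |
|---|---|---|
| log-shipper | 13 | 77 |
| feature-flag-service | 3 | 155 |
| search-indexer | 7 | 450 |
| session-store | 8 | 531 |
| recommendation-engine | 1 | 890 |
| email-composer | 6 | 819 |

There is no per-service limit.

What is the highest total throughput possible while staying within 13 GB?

Density check — recommendation-engine 890.00, email-composer 136.50, session-store 66.38 are the best per GB.
13×recommendation-engine uses 13 of the 13 GB and totals 11570.
No other feasible combination exceeds 11570.

11570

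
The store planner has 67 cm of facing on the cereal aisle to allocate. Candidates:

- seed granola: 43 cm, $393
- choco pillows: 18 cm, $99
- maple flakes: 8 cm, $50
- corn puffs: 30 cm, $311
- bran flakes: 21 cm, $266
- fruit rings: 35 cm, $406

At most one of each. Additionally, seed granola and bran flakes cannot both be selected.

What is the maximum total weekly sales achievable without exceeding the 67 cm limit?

722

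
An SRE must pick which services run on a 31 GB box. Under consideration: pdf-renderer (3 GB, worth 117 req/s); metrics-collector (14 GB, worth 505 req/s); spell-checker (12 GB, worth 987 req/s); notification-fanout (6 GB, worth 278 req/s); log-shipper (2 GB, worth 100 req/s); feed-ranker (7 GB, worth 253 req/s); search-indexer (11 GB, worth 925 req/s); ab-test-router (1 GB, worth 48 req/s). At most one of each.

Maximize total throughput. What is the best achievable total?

Greedy by ratio would take pdf-renderer + spell-checker + log-shipper + search-indexer + ab-test-router: 29 GB used, total 2177.
Replace pdf-renderer and ab-test-router with notification-fanout: the trade gains 113 net, giving 2290 at 31 GB.

2290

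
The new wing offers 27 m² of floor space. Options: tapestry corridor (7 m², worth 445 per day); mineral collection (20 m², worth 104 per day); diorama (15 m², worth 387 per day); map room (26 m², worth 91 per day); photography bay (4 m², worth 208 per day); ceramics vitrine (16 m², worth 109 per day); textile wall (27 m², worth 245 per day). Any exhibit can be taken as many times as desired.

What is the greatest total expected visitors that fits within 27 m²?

1543

Ranking by ratio (expected visitors/m²): tapestry corridor 63.57, photography bay 52.00, diorama 25.80, textile wall 9.07.
Best packing: 3×tapestry corridor + photography bay — 25 m², 1543 total.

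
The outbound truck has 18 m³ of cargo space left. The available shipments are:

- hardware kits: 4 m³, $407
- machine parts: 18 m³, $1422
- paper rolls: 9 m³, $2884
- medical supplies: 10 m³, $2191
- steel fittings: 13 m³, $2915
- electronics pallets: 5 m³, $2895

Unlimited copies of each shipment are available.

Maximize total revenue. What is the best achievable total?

8685

The ratio ordering already packs tightly: 3×electronics pallets, 15 m³, 8685.
Every other selection either busts 18 m³ or fails to beat 8685.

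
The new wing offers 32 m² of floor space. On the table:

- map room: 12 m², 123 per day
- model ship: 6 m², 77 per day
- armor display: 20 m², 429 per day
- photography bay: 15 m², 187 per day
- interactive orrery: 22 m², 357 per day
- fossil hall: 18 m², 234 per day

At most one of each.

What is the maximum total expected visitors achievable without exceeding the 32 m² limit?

Density check — armor display 21.45, interactive orrery 16.23, fossil hall 13.00 are the best per m².
The ratio heuristic lands on model ship + armor display (506) but leaves 6 m² idle.
Replace model ship with map room: the trade gains 46 net, giving 552 at 32 m².

552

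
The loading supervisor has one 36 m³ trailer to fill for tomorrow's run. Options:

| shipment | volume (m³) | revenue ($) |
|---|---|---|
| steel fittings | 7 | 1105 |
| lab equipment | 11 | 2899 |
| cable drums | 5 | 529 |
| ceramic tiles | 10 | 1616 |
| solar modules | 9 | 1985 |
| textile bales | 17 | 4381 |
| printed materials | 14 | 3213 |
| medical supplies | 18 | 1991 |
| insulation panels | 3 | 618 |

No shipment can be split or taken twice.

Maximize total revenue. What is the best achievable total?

8427

Taking lab equipment + cable drums + textile bales + insulation panels: 36 m³ used, 8427 in revenue.
Runner-up steel fittings + lab equipment + textile bales tops out at 8385.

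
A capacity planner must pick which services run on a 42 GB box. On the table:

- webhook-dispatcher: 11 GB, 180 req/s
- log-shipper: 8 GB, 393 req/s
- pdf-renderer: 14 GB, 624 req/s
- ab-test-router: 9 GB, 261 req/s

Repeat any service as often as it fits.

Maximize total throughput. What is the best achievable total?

Taking 5×log-shipper: 40 GB used, 1965 in throughput.
The spare 2 GB is too small for any remaining service, and no exchange beats 1965.

1965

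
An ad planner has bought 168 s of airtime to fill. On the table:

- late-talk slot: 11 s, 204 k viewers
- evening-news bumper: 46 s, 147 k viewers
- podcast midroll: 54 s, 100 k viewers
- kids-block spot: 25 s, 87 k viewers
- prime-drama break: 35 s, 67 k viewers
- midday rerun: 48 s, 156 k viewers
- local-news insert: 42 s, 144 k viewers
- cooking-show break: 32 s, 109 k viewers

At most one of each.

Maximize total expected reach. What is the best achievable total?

703

Filling by ratio: late-talk slot + kids-block spot + midday rerun + local-news insert + cooking-show break for 700, with 10 s left unused.
Replace local-news insert with evening-news bumper: the trade gains 3 net, giving 703 at 162 s.
Runner-up late-talk slot + kids-block spot + midday rerun + local-news insert + cooking-show break tops out at 700.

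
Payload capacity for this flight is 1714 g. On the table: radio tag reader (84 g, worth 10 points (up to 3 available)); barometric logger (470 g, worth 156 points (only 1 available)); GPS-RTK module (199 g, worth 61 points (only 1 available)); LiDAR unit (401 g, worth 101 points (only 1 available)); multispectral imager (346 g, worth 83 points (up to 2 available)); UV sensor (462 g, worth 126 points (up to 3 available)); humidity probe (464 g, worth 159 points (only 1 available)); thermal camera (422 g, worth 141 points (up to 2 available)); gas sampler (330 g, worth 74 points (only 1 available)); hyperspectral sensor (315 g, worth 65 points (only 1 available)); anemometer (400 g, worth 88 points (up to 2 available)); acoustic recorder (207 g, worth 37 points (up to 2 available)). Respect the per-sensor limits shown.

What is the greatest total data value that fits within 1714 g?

542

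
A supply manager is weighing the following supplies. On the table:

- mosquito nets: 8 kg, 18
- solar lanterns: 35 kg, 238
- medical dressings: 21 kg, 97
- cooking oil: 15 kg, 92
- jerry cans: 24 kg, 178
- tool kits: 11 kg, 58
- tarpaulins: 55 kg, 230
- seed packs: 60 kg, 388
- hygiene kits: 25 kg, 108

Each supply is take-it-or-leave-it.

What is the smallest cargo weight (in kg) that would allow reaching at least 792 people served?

119

Look for the lowest-cargo combination reaching 792.
solar lanterns + jerry cans + seed packs reaches 804 using 119 kg.
Below 119 kg the best achievable stays under 792.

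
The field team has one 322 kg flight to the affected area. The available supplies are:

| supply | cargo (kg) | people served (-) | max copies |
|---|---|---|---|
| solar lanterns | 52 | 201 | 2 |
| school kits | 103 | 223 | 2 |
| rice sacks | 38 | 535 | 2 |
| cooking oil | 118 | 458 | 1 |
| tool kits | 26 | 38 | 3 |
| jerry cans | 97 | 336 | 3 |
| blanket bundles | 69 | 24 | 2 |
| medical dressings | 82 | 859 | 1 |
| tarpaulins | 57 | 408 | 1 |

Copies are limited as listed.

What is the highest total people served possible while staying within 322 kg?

The ratio ordering already packs tightly: 2×solar lanterns + 2×rice sacks + medical dressings + tarpaulins, 319 kg, 2739.
Nothing else within 322 kg beats 2739.

2739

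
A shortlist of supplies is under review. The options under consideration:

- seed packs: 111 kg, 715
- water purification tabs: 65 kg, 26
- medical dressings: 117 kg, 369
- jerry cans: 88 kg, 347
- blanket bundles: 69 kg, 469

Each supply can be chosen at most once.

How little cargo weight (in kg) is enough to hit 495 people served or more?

111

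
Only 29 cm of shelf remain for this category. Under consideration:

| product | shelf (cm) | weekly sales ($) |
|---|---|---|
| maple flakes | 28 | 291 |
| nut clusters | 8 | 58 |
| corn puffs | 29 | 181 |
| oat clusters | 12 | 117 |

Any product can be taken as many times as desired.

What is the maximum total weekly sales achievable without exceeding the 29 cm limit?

291

Maple flakes uses 28 of the 29 cm and totals 291.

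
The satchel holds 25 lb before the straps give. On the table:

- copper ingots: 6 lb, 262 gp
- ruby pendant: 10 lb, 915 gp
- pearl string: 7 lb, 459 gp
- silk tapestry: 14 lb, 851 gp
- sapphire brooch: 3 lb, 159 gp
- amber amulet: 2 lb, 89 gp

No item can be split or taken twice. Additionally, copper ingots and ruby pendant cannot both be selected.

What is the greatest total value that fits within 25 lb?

1766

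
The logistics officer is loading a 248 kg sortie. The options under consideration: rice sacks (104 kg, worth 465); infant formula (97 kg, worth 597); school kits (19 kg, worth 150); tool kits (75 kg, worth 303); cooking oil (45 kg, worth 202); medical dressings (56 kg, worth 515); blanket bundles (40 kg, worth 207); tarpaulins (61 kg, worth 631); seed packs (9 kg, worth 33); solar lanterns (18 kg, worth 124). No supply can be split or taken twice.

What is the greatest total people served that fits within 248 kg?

1926

Ranking by ratio (people served/kg): tarpaulins 10.34, medical dressings 9.20, school kits 7.89, solar lanterns 6.89.
Greedy by ratio would take school kits + cooking oil + medical dressings + blanket bundles + tarpaulins + seed packs + solar lanterns: 248 kg used, total 1862.
Replace cooking oil and blanket bundles and solar lanterns with infant formula: the trade gains 64 net, giving 1926 at 242 kg.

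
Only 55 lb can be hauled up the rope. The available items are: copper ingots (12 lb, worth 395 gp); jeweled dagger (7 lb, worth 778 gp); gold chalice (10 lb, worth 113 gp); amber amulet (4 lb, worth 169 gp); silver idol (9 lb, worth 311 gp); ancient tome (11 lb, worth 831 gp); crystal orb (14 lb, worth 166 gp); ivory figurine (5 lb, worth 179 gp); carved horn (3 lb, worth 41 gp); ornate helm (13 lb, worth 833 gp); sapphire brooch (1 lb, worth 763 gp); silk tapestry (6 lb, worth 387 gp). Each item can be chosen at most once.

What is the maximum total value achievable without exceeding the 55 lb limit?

By value per lb: sapphire brooch 763.00, jeweled dagger 111.14, ancient tome 75.55, silk tapestry 64.50 lead.
The ratio heuristic lands on jeweled dagger + amber amulet + ancient tome + ivory figurine + carved horn + ornate helm + sapphire brooch + silk tapestry (3981) but leaves 5 lb idle.
Dropping amber amulet and carved horn frees 7 lb; slotting in copper ingots (12 lb) lifts the total to 4166 at 55 lb.
That's the maximum — no swap from here does better than 4166.

4166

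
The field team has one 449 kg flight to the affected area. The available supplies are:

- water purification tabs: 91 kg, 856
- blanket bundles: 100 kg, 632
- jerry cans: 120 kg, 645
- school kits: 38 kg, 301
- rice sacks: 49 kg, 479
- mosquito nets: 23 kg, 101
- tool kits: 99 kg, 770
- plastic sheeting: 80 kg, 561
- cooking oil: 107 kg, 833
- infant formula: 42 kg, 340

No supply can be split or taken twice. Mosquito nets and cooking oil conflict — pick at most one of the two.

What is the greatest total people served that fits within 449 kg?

3579

Density check — rice sacks 9.78, water purification tabs 9.41, infant formula 8.10, school kits 7.92 are the best per kg.
Water purification tabs + school kits + rice sacks + tool kits + cooking oil + infant formula uses 426 of the 449 kg and totals 3579.
No other feasible combination exceeds 3579.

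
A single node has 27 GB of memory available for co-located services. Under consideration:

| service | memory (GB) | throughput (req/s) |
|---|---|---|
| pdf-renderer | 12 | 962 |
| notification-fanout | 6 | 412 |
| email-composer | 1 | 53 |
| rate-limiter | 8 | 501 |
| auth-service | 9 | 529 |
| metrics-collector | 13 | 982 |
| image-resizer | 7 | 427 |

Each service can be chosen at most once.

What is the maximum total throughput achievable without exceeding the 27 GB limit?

Pdf-renderer + email-composer + metrics-collector uses 26 of the 27 GB and totals 1997.
Next best is pdf-renderer + metrics-collector at 1944 (25 GB) — short by 53.

1997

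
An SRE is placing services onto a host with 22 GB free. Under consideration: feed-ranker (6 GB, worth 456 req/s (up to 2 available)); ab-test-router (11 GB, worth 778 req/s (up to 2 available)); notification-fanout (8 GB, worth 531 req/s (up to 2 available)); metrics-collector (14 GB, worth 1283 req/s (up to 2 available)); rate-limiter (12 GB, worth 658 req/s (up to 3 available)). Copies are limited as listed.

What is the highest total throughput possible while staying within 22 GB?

1814

The ratio heuristic lands on feed-ranker + metrics-collector (1739) but leaves 2 GB idle.
Dropping feed-ranker frees 6 GB; slotting in notification-fanout (8 GB) lifts the total to 1814 at 22 GB.
No other feasible combination exceeds 1814.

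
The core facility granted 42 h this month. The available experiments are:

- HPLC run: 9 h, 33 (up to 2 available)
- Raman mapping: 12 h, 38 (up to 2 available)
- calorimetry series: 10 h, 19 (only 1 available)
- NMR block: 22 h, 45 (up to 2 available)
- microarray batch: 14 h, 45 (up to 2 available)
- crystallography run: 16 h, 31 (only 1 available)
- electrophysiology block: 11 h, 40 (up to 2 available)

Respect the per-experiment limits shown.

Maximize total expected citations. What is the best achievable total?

146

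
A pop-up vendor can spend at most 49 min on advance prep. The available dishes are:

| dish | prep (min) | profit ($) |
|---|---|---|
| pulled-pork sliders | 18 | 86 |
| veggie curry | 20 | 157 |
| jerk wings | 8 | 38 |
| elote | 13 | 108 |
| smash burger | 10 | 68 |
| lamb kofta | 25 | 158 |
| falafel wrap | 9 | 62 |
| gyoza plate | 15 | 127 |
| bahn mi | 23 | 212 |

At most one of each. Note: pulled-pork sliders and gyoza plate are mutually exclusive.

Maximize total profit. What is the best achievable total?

407

Density check — bahn mi 9.22, gyoza plate 8.47, elote 8.31, veggie curry 7.85 are the best per min.
Greedy by ratio would take falafel wrap + gyoza plate + bahn mi: 47 min used, total 401.
Dropping falafel wrap frees 9 min; slotting in smash burger (10 min) lifts the total to 407 at 48 min.
The closest alternative, falafel wrap + gyoza plate + bahn mi, reaches only 401.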